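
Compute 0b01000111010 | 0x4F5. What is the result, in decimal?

a = 01000111010
0x4F5 = 10011110101
 OR → 11011111111 = 1791

1791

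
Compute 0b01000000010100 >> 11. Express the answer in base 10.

2

x = 1000000010100
shift right by 11 → 0000000000010 = 2
(equivalently, floor(4116 / 2048))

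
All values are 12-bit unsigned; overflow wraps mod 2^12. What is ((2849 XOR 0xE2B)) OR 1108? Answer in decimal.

1374

2849 = 101100100001
0xE2B = 111000101011
→ XOR → 010100001010 = 1290
1108 = 010001010100
→ OR → 010101011110 = 1374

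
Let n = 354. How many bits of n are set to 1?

4

354 = 101100010
Count the 1s: 1 + 1 + 1 + 1 = 4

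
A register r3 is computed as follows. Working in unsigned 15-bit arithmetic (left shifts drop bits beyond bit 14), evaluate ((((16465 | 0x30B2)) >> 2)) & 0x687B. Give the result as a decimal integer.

16465 = 100000001010001
0x30B2 = 011000010110010
→ | → 111000011110011 = 28915
→ >> 2 → 001110000111100 = 7228
0x687B = 110100001111011
→ & → 000100000111000 = 2104

2104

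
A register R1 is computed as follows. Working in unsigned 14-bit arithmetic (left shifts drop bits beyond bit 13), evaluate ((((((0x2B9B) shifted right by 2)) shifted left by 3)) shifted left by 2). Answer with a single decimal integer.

0x2B9B = 10101110011011
→ shifted right by 2 → 00101011100110 = 2790
→ shifted left by 3 (mod 2^14) → 01011100110000 = 5936
→ shifted left by 2 (mod 2^14) → 01110011000000 = 7360

7360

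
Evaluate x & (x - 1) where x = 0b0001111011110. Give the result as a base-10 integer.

988

x = 1111011110 = 990
x - 1 = 1111011101
AND   = 1111011100 = 988
(x & (x - 1) clears the lowest set bit of x.)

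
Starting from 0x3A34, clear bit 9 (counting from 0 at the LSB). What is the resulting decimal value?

x = 11101000110100
bit 9 is currently 1; clear it via x & ~(1 << 9) = x & ~512
→ 11100000110100 = 14388

14388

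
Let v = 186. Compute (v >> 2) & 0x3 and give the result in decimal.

2

v = 0010111010
Shift right by 2: 00101110
Mask low 2 bits: 10 = 2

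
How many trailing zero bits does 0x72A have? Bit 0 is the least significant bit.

1

0x72A = 11100101010
Trailing zeros: 1, so the lowest set bit is bit 1 (value 2).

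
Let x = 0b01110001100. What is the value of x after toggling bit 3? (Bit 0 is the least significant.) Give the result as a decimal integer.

900

x = 01110001100
bit 3 is currently 1; toggle it via x ^ (1 << 3) = x ^ 8
→ 01110000100 = 900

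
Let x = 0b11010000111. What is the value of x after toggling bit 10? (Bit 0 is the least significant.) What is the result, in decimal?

647

x = 11010000111
bit 10 is currently 1; toggle it via x ^ (1 << 10) = x ^ 1024
→ 01010000111 = 647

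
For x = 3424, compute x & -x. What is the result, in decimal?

x = 110101100000 = 3424
-x (two's complement) = …001010100000
AND   = 000000100000 = 32
(x & -x isolates the lowest set bit of x.)

32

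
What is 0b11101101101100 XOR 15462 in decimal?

a = 11101101101100
15462 = 11110001100110
XOR → 00011100001010 = 1802

1802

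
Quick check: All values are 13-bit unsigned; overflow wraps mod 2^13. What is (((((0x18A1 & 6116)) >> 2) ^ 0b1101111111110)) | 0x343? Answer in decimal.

8151

0x18A1 = 1100010100001
6116 = 1011111100100
→ & → 1000010100000 = 4256
→ >> 2 → 0010000101000 = 1064
0b1101111111110 = 1101111111110
→ ^ → 1111111010110 = 8150
0x343 = 0001101000011
→ | → 1111111010111 = 8151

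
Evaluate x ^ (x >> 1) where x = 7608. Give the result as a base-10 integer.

4964

x = 1110110111000 = 7608
x>>1 = 0111011011100
XOR  = 1001101100100 = 4964
(x ^ (x >> 1) gives the standard binary-reflected Gray code of x.)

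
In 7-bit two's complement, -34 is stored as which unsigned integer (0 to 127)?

94

34 in 7 bits: 0100010
Invert: 1011101
Add 1:  1011110 = 94
(Check: 2^7 - 34 = 128 - 34 = 94.)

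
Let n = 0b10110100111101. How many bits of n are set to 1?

9

n = 10110100111101
Count the 1s: 1 + 1 + 1 + 1 + 1 + 1 + 1 + 1 + 1 = 9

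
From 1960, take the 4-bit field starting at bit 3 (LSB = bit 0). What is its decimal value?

5

v = 011110101000
Shift right by 3: 011110101
Mask low 4 bits: 0101 = 5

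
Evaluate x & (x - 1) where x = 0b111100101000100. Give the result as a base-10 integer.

31040

x = 111100101000100 = 31044
x - 1 = 111100101000011
AND   = 111100101000000 = 31040
(x & (x - 1) clears the lowest set bit of x.)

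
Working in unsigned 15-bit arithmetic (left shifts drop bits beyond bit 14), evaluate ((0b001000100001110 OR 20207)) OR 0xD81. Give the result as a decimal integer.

24559

0b001000100001110 = 001000100001110
20207 = 100111011101111
→ OR → 101111111101111 = 24559
0xD81 = 000110110000001
→ OR → 101111111101111 = 24559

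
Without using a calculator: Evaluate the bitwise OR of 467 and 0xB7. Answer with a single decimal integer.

467 = 111010011
0xB7 = 010110111
 OR → 111110111 = 503

503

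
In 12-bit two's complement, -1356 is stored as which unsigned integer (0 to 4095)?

1356 in 12 bits: 010101001100
Invert: 101010110011
Add 1:  101010110100 = 2740
(Check: 2^12 - 1356 = 4096 - 1356 = 2740.)

2740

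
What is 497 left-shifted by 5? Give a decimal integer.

497 = 00000111110001
shift left by 5 → 11111000100000 = 15904
(equivalently, 497 × 2^5 = 497 × 32)

15904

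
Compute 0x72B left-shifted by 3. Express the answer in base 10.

0x72B = 00011100101011
shift left by 3 → 11100101011000 = 14680
(equivalently, 1835 × 2^3 = 1835 × 8)

14680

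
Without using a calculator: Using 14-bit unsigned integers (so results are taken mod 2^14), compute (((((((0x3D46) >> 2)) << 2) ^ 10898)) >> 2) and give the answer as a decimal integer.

1525

0x3D46 = 11110101000110
→ >> 2 → 00111101010001 = 3921
→ << 2 (mod 2^14) → 11110101000100 = 15684
10898 = 10101010010010
→ ^ → 01011111010110 = 6102
→ >> 2 → 00010111110101 = 1525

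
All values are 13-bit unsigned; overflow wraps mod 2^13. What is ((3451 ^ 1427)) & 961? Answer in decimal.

192

3451 = 0110101111011
1427 = 0010110010011
→ ^ → 0100011101000 = 2280
961 = 0001111000001
→ & → 0000011000000 = 192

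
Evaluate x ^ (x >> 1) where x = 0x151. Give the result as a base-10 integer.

x = 101010001 = 337
x>>1 = 010101000
XOR  = 111111001 = 505
(x ^ (x >> 1) gives the standard binary-reflected Gray code of x.)

505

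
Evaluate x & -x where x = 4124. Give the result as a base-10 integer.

4

x = 1000000011100 = 4124
-x (two's complement) = …0111111100100
AND   = 0000000000100 = 4
(x & -x isolates the lowest set bit of x.)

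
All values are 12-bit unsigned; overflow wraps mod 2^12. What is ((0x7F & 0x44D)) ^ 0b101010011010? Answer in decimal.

2775

0x7F = 000001111111
0x44D = 010001001101
→ & → 000001001101 = 77
0b101010011010 = 101010011010
→ ^ → 101011010111 = 2775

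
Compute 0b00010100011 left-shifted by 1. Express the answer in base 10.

x = 010100011
shift left by 1 → 101000110 = 326
(equivalently, 163 × 2^1 = 163 × 2)

326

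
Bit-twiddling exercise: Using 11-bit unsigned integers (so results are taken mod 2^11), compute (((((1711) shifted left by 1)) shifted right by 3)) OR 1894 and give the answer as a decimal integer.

1711 = 11010101111
→ shifted left by 1 (mod 2^11) → 10101011110 = 1374
→ shifted right by 3 → 00010101011 = 171
1894 = 11101100110
→ OR → 11111101111 = 2031

2031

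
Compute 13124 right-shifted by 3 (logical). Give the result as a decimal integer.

13124 = 11001101000100
shift right by 3 → 00011001101000 = 1640
(equivalently, floor(13124 / 8))

1640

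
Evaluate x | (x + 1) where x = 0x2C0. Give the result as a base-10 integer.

x = 1011000000 = 704
x + 1 = 1011000001
OR    = 1011000001 = 705
(x | (x + 1) sets the lowest cleared bit.)

705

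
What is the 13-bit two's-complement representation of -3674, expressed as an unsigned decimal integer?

4518

3674 in 13 bits: 0111001011010
Invert: 1000110100101
Add 1:  1000110100110 = 4518
(Check: 2^13 - 3674 = 8192 - 3674 = 4518.)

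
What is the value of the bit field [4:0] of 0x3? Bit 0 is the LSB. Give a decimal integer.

v = 00000011
Shift right by 0: 00000011
Mask low 5 bits: 00011 = 3

3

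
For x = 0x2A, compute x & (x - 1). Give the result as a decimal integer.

x = 101010 = 42
x - 1 = 101001
AND   = 101000 = 40
(x & (x - 1) clears the lowest set bit of x.)

40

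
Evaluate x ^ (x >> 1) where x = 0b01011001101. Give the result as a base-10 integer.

939

x = 1011001101 = 717
x>>1 = 0101100110
XOR  = 1110101011 = 939
(x ^ (x >> 1) gives the standard binary-reflected Gray code of x.)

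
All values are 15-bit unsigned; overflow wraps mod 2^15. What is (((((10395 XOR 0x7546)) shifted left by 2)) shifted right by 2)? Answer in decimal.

10395 = 010100010011011
0x7546 = 111010101000110
→ XOR → 101110111011101 = 24029
→ shifted left by 2 (mod 2^15) → 111011101110100 = 30580
→ shifted right by 2 → 001110111011101 = 7645

7645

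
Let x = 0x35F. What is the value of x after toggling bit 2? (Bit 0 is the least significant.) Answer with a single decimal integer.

859

x = 1101011111
bit 2 is currently 1; toggle it via x ^ (1 << 2) = x ^ 4
→ 1101011011 = 859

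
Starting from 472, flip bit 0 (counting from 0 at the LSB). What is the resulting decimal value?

473

x = 0111011000
bit 0 is currently 0; toggle it via x ^ (1 << 0) = x ^ 1
→ 0111011001 = 473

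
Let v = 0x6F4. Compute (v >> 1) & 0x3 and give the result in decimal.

2

v = 11011110100
Shift right by 1: 1101111010
Mask low 2 bits: 10 = 2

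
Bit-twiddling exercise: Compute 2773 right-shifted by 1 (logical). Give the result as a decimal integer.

2773 = 101011010101
shift right by 1 → 010101101010 = 1386
(equivalently, floor(2773 / 2))

1386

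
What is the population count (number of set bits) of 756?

756 = 1011110100
Count the 1s: 1 + 1 + 1 + 1 + 1 + 1 = 6

6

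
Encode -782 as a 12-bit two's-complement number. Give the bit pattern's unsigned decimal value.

3314

782 in 12 bits: 001100001110
Invert: 110011110001
Add 1:  110011110010 = 3314
(Check: 2^12 - 782 = 4096 - 782 = 3314.)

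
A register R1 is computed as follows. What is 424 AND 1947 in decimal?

424 = 00110101000
1947 = 11110011011
AND → 00110001000 = 392

392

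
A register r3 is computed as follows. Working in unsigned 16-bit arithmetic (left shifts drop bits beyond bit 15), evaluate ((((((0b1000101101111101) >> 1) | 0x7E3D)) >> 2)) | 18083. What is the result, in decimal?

24559

0b1000101101111101 = 1000101101111101
→ >> 1 → 0100010110111110 = 17854
0x7E3D = 0111111000111101
→ | → 0111111110111111 = 32703
→ >> 2 → 0001111111101111 = 8175
18083 = 0100011010100011
→ | → 0101111111101111 = 24559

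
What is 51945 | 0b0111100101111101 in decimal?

51945 = 1100101011101001
b = 0111100101111101
 OR → 1111101111111101 = 64509

64509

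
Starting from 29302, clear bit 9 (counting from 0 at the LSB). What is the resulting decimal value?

28790

x = 111001001110110
bit 9 is currently 1; clear it via x & ~(1 << 9) = x & ~512
→ 111000001110110 = 28790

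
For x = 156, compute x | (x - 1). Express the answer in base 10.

159

x = 10011100 = 156
x - 1 = 10011011
OR    = 10011111 = 159
(x | (x - 1) sets all bits below the lowest set bit.)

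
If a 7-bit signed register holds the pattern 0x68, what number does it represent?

pattern = 1101000 (MSB is 1 ⇒ negative)
Invert: 0010111, add 1 → 0011000 = 24, so the value is -24.
(Equivalently: 104 - 2^7 = 104 - 128 = -24.)

-24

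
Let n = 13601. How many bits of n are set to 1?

13601 = 11010100100001
Count the 1s: 1 + 1 + 1 + 1 + 1 + 1 = 6

6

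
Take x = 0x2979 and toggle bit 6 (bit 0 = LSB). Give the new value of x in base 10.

x = 10100101111001
bit 6 is currently 1; toggle it via x ^ (1 << 6) = x ^ 64
→ 10100100111001 = 10553

10553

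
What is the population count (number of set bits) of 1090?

3

1090 = 10001000010
Count the 1s: 1 + 1 + 1 = 3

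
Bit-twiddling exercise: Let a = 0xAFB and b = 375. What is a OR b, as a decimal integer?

3071

0xAFB = 101011111011
375 = 000101110111
 OR → 101111111111 = 3071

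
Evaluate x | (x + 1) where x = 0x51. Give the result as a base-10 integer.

x = 1010001 = 81
x + 1 = 1010010
OR    = 1010011 = 83
(x | (x + 1) sets the lowest cleared bit.)

83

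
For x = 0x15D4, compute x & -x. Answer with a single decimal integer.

x = 1010111010100 = 5588
-x (two's complement) = …0101000101100
AND   = 0000000000100 = 4
(x & -x isolates the lowest set bit of x.)

4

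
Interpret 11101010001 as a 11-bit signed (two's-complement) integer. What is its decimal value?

-175

pattern = 11101010001 (MSB is 1 ⇒ negative)
Invert: 00010101110, add 1 → 00010101111 = 175, so the value is -175.
(Equivalently: 1873 - 2^11 = 1873 - 2048 = -175.)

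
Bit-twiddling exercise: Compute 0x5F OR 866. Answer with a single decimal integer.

0x5F = 0001011111
866 = 1101100010
 OR → 1101111111 = 895

895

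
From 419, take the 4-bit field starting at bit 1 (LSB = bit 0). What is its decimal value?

v = 0000110100011
Shift right by 1: 000011010001
Mask low 4 bits: 0001 = 1

1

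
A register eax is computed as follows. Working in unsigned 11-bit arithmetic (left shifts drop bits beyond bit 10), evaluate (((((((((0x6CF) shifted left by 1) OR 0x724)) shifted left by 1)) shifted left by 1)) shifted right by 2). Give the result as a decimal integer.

446

0x6CF = 11011001111
→ shifted left by 1 (mod 2^11) → 10110011110 = 1438
0x724 = 11100100100
→ OR → 11110111110 = 1982
→ shifted left by 1 (mod 2^11) → 11101111100 = 1916
→ shifted left by 1 (mod 2^11) → 11011111000 = 1784
→ shifted right by 2 → 00110111110 = 446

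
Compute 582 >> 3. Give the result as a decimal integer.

72

582 = 1001000110
shift right by 3 → 0001001000 = 72
(equivalently, floor(582 / 8))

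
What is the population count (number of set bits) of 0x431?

0x431 = 10000110001
Count the 1s: 1 + 1 + 1 + 1 = 4

4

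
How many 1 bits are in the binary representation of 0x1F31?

8

0x1F31 = 1111100110001
Count the 1s: 1 + 1 + 1 + 1 + 1 + 1 + 1 + 1 = 8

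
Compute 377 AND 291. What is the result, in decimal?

289

377 = 101111001
291 = 100100011
AND → 100100001 = 289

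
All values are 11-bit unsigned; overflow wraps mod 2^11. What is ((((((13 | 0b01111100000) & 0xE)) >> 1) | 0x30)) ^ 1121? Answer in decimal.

13 = 00000001101
0b01111100000 = 01111100000
→ | → 01111101101 = 1005
0xE = 00000001110
→ & → 00000001100 = 12
→ >> 1 → 00000000110 = 6
0x30 = 00000110000
→ | → 00000110110 = 54
1121 = 10001100001
→ ^ → 10001010111 = 1111

1111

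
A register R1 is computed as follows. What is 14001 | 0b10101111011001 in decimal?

14001 = 11011010110001
b = 10101111011001
 OR → 11111111111001 = 16377

16377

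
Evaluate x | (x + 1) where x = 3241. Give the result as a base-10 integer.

x = 110010101001 = 3241
x + 1 = 110010101010
OR    = 110010101011 = 3243
(x | (x + 1) sets the lowest cleared bit.)

3243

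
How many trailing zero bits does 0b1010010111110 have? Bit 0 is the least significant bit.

0b1010010111110 = 1010010111110
Trailing zeros: 1, so the lowest set bit is bit 1 (value 2).

1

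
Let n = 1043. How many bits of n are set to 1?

4

1043 = 10000010011
Count the 1s: 1 + 1 + 1 + 1 = 4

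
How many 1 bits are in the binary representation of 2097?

2097 = 100000110001
Count the 1s: 1 + 1 + 1 + 1 = 4

4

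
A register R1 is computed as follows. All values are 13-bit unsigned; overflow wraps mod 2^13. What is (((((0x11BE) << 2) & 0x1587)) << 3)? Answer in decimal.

1024

0x11BE = 1000110111110
→ << 2 (mod 2^13) → 0011011111000 = 1784
0x1587 = 1010110000111
→ & → 0010010000000 = 1152
→ << 3 (mod 2^13) → 0010000000000 = 1024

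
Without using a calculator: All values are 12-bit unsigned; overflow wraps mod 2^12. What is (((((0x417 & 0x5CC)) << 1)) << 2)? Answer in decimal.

0x417 = 010000010111
0x5CC = 010111001100
→ & → 010000000100 = 1028
→ << 1 (mod 2^12) → 100000001000 = 2056
→ << 2 (mod 2^12) → 000000100000 = 32

32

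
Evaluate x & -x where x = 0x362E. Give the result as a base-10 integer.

2

x = 11011000101110 = 13870
-x (two's complement) = …00100111010010
AND   = 00000000000010 = 2
(x & -x isolates the lowest set bit of x.)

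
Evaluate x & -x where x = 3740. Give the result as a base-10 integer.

4

x = 111010011100 = 3740
-x (two's complement) = …000101100100
AND   = 000000000100 = 4
(x & -x isolates the lowest set bit of x.)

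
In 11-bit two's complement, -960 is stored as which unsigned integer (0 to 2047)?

1088

960 in 11 bits: 01111000000
Invert: 10000111111
Add 1:  10001000000 = 1088
(Check: 2^11 - 960 = 2048 - 960 = 1088.)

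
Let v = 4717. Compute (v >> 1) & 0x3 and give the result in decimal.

2

v = 1001001101101
Shift right by 1: 100100110110
Mask low 2 bits: 10 = 2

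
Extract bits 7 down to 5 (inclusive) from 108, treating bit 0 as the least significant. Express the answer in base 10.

3

v = 001101100
Shift right by 5: 0011
Mask low 3 bits: 011 = 3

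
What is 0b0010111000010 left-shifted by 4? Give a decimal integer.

23584

x = 000010111000010
shift left by 4 → 101110000100000 = 23584
(equivalently, 1474 × 2^4 = 1474 × 16)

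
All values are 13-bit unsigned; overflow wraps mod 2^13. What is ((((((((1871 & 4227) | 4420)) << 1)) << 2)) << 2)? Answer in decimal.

1871 = 0011101001111
4227 = 1000010000011
→ & → 0000000000011 = 3
4420 = 1000101000100
→ | → 1000101000111 = 4423
→ << 1 (mod 2^13) → 0001010001110 = 654
→ << 2 (mod 2^13) → 0101000111000 = 2616
→ << 2 (mod 2^13) → 0100011100000 = 2272

2272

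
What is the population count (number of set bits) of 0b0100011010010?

5

n = 100011010010
Count the 1s: 1 + 1 + 1 + 1 + 1 = 5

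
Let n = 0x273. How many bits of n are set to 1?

0x273 = 1001110011
Count the 1s: 1 + 1 + 1 + 1 + 1 + 1 = 6

6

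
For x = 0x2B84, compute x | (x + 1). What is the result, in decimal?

11141

x = 10101110000100 = 11140
x + 1 = 10101110000101
OR    = 10101110000101 = 11141
(x | (x + 1) sets the lowest cleared bit.)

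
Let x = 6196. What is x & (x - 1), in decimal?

x = 1100000110100 = 6196
x - 1 = 1100000110011
AND   = 1100000110000 = 6192
(x & (x - 1) clears the lowest set bit of x.)

6192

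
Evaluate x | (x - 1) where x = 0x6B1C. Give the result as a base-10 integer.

27423

x = 110101100011100 = 27420
x - 1 = 110101100011011
OR    = 110101100011111 = 27423
(x | (x - 1) sets all bits below the lowest set bit.)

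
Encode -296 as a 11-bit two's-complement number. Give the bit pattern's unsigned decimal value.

296 in 11 bits: 00100101000
Invert: 11011010111
Add 1:  11011011000 = 1752
(Check: 2^11 - 296 = 2048 - 296 = 1752.)

1752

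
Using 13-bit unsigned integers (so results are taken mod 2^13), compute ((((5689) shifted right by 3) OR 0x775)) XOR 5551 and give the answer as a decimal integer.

4696

5689 = 1011000111001
→ shifted right by 3 → 0001011000111 = 711
0x775 = 0011101110101
→ OR → 0011111110111 = 2039
5551 = 1010110101111
→ XOR → 1001001011000 = 4696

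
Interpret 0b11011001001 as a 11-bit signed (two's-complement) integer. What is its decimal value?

pattern = 11011001001 (MSB is 1 ⇒ negative)
Invert: 00100110110, add 1 → 00100110111 = 311, so the value is -311.
(Equivalently: 1737 - 2^11 = 1737 - 2048 = -311.)

-311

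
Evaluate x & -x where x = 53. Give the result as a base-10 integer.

x = 110101 = 53
-x (two's complement) = …001011
AND   = 000001 = 1
(x & -x isolates the lowest set bit of x.)

1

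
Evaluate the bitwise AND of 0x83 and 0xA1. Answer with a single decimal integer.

0x83 = 10000011
0xA1 = 10100001
AND → 10000001 = 129

129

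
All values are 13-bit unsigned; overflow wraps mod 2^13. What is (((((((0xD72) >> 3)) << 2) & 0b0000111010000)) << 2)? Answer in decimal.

576

0xD72 = 0110101110010
→ >> 3 → 0000110101110 = 430
→ << 2 (mod 2^13) → 0011010111000 = 1720
0b0000111010000 = 0000111010000
→ & → 0000010010000 = 144
→ << 2 (mod 2^13) → 0001001000000 = 576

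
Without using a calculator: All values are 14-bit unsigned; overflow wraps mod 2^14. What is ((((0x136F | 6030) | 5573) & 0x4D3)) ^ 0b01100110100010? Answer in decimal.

0x136F = 01001101101111
6030 = 01011110001110
→ | → 01011111101111 = 6127
5573 = 01010111000101
→ | → 01011111101111 = 6127
0x4D3 = 00010011010011
→ & → 00010011000011 = 1219
0b01100110100010 = 01100110100010
→ ^ → 01110101100001 = 7521

7521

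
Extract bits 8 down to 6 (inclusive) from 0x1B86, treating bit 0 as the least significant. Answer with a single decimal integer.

6

v = 001101110000110
Shift right by 6: 001101110
Mask low 3 bits: 110 = 6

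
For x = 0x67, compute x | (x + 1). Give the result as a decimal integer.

x = 1100111 = 103
x + 1 = 1101000
OR    = 1101111 = 111
(x | (x + 1) sets the lowest cleared bit.)

111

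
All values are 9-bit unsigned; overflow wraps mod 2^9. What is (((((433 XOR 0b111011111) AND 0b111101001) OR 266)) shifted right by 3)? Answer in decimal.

433 = 110110001
0b111011111 = 111011111
→ XOR → 001101110 = 110
0b111101001 = 111101001
→ AND → 001101000 = 104
266 = 100001010
→ OR → 101101010 = 362
→ shifted right by 3 → 000101101 = 45

45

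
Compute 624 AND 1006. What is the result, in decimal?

624 = 1001110000
1006 = 1111101110
AND → 1001100000 = 608

608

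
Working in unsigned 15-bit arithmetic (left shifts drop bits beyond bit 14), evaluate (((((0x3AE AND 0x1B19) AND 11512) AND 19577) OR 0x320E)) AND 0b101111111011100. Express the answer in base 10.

0x3AE = 000001110101110
0x1B19 = 001101100011001
→ AND → 000001100001000 = 776
11512 = 010110011111000
→ AND → 000000000001000 = 8
19577 = 100110001111001
→ AND → 000000000001000 = 8
0x320E = 011001000001110
→ OR → 011001000001110 = 12814
0b101111111011100 = 101111111011100
→ AND → 001001000001100 = 4620

4620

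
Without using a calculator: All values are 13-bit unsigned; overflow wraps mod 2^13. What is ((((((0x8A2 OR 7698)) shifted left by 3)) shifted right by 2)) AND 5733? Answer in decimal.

1124

0x8A2 = 0100010100010
7698 = 1111000010010
→ OR → 1111010110010 = 7858
→ shifted left by 3 (mod 2^13) → 1010110010000 = 5520
→ shifted right by 2 → 0010101100100 = 1380
5733 = 1011001100101
→ AND → 0010001100100 = 1124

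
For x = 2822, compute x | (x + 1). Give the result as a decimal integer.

x = 101100000110 = 2822
x + 1 = 101100000111
OR    = 101100000111 = 2823
(x | (x + 1) sets the lowest cleared bit.)

2823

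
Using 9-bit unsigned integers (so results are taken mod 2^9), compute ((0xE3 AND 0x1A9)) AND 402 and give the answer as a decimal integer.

128

0xE3 = 011100011
0x1A9 = 110101001
→ AND → 010100001 = 161
402 = 110010010
→ AND → 010000000 = 128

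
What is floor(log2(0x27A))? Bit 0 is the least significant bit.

9

0x27A = 1001111010
The topmost 1 is at position 9 (since 2^9 = 512 ≤ 634 < 1024).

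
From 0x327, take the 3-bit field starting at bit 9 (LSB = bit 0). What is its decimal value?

v = 0001100100111
Shift right by 9: 0001
Mask low 3 bits: 001 = 1

1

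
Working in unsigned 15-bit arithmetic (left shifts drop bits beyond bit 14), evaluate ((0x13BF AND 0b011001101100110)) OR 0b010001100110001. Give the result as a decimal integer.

13111

0x13BF = 001001110111111
0b011001101100110 = 011001101100110
→ AND → 001001100100110 = 4902
0b010001100110001 = 010001100110001
→ OR → 011001100110111 = 13111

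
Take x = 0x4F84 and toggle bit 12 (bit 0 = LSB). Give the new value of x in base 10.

x = 0100111110000100
bit 12 is currently 0; toggle it via x ^ (1 << 12) = x ^ 4096
→ 0101111110000100 = 24452

24452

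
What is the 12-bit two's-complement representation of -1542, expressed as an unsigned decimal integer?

2554

1542 in 12 bits: 011000000110
Invert: 100111111001
Add 1:  100111111010 = 2554
(Check: 2^12 - 1542 = 4096 - 1542 = 2554.)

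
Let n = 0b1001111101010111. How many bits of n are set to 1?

n = 1001111101010111
Count the 1s: 1 + 1 + 1 + 1 + 1 + 1 + 1 + 1 + 1 + 1 + 1 = 11

11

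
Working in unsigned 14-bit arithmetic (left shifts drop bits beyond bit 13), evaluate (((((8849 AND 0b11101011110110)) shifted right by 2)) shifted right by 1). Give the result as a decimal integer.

8849 = 10001010010001
0b11101011110110 = 11101011110110
→ AND → 10001010010000 = 8848
→ shifted right by 2 → 00100010100100 = 2212
→ shifted right by 1 → 00010001010010 = 1106

1106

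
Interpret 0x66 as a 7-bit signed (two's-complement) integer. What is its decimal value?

-26

pattern = 1100110 (MSB is 1 ⇒ negative)
Invert: 0011001, add 1 → 0011010 = 26, so the value is -26.
(Equivalently: 102 - 2^7 = 102 - 128 = -26.)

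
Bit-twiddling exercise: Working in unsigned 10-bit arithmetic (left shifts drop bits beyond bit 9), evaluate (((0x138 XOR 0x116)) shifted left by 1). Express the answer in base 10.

0x138 = 0100111000
0x116 = 0100010110
→ XOR → 0000101110 = 46
→ shifted left by 1 (mod 2^10) → 0001011100 = 92

92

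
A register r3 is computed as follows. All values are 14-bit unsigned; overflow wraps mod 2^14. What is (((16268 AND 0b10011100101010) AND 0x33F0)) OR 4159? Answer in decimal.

16268 = 11111110001100
0b10011100101010 = 10011100101010
→ AND → 10011100001000 = 9992
0x33F0 = 11001111110000
→ AND → 10001100000000 = 8960
4159 = 01000000111111
→ OR → 11001100111111 = 13119

13119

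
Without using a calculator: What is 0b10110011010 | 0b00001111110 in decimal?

1534

a = 10110011010
b = 00001111110
 OR → 10111111110 = 1534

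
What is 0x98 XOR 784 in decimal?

0x98 = 0010011000
784 = 1100010000
XOR → 1110001000 = 904

904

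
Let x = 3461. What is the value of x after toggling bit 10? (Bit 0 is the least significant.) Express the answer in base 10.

2437

x = 0110110000101
bit 10 is currently 1; toggle it via x ^ (1 << 10) = x ^ 1024
→ 0100110000101 = 2437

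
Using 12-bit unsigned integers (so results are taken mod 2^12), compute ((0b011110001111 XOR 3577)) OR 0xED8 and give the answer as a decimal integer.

0b011110001111 = 011110001111
3577 = 110111111001
→ XOR → 101001110110 = 2678
0xED8 = 111011011000
→ OR → 111011111110 = 3838

3838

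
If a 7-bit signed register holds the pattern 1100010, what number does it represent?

pattern = 1100010 (MSB is 1 ⇒ negative)
Invert: 0011101, add 1 → 0011110 = 30, so the value is -30.
(Equivalently: 98 - 2^7 = 98 - 128 = -30.)

-30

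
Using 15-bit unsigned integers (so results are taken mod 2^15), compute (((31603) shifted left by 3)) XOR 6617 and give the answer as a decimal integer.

16961

31603 = 111101101110011
→ shifted left by 3 (mod 2^15) → 101101110011000 = 23448
6617 = 001100111011001
→ XOR → 100001001000001 = 16961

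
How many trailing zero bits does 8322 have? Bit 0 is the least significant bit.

8322 = 10000010000010
Trailing zeros: 1, so the lowest set bit is bit 1 (value 2).

1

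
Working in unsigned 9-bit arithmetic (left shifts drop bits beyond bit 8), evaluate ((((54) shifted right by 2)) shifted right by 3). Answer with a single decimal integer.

54 = 000110110
→ shifted right by 2 → 000001101 = 13
→ shifted right by 3 → 000000001 = 1

1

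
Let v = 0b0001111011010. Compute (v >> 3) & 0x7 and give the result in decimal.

3

v = 0001111011010
Shift right by 3: 0001111011
Mask low 3 bits: 011 = 3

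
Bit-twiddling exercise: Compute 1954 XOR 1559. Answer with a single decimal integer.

1954 = 11110100010
1559 = 11000010111
XOR → 00110110101 = 437

437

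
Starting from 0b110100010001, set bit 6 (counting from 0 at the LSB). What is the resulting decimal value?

3409

x = 110100010001
bit 6 is currently 0; set it via x | (1 << 6) = x | 64
→ 110101010001 = 3409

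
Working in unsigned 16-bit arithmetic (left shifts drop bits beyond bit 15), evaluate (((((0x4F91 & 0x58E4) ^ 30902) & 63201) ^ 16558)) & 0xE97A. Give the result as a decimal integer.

0x4F91 = 0100111110010001
0x58E4 = 0101100011100100
→ & → 0100100010000000 = 18560
30902 = 0111100010110110
→ ^ → 0011000000110110 = 12342
63201 = 1111011011100001
→ & → 0011000000100000 = 12320
16558 = 0100000010101110
→ ^ → 0111000010001110 = 28814
0xE97A = 1110100101111010
→ & → 0110000000001010 = 24586

24586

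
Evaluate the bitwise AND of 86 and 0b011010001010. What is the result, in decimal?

2

86 = 00001010110
b = 11010001010
AND → 00000000010 = 2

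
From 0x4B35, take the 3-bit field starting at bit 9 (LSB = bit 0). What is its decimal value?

v = 0100101100110101
Shift right by 9: 0100101
Mask low 3 bits: 101 = 5

5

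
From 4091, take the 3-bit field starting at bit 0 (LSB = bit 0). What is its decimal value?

3

v = 00111111111011
Shift right by 0: 00111111111011
Mask low 3 bits: 011 = 3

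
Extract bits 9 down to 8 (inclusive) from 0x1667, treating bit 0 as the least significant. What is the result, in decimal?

v = 001011001100111
Shift right by 8: 0010110
Mask low 2 bits: 10 = 2

2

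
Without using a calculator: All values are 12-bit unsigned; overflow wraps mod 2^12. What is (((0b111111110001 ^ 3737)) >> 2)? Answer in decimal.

0b111111110001 = 111111110001
3737 = 111010011001
→ ^ → 000101101000 = 360
→ >> 2 → 000001011010 = 90

90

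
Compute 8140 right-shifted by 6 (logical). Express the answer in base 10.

8140 = 1111111001100
shift right by 6 → 0000001111111 = 127
(equivalently, floor(8140 / 64))

127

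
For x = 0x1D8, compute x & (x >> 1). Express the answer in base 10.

x = 111011000 = 472
x>>1 = 011101100
AND  = 011001000 = 200
(x & (x >> 1) has a 1 wherever x has two consecutive 1 bits.)

200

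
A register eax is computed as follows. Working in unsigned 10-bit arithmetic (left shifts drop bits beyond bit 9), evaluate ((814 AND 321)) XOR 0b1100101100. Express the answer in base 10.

814 = 1100101110
321 = 0101000001
→ AND → 0100000000 = 256
0b1100101100 = 1100101100
→ XOR → 1000101100 = 556

556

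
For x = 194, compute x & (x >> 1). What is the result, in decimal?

64

x = 11000010 = 194
x>>1 = 01100001
AND  = 01000000 = 64
(x & (x >> 1) has a 1 wherever x has two consecutive 1 bits.)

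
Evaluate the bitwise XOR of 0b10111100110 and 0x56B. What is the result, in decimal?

a = 10111100110
0x56B = 10101101011
XOR → 00010001101 = 141

141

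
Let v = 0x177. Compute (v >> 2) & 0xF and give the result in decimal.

v = 0101110111
Shift right by 2: 01011101
Mask low 4 bits: 1101 = 13

13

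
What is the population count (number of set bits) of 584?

3

584 = 1001001000
Count the 1s: 1 + 1 + 1 = 3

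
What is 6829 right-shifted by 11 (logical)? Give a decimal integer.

3

6829 = 1101010101101
shift right by 11 → 0000000000011 = 3
(equivalently, floor(6829 / 2048))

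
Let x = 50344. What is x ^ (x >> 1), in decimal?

42748

x = 1100010010101000 = 50344
x>>1 = 0110001001010100
XOR  = 1010011011111100 = 42748
(x ^ (x >> 1) gives the standard binary-reflected Gray code of x.)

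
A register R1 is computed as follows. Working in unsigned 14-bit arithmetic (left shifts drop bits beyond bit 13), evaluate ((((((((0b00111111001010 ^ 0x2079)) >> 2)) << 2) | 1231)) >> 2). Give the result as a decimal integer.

3071

0b00111111001010 = 00111111001010
0x2079 = 10000001111001
→ ^ → 10111110110011 = 12211
→ >> 2 → 00101111101100 = 3052
→ << 2 (mod 2^14) → 10111110110000 = 12208
1231 = 00010011001111
→ | → 10111111111111 = 12287
→ >> 2 → 00101111111111 = 3071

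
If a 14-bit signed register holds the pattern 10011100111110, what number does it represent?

pattern = 10011100111110 (MSB is 1 ⇒ negative)
Invert: 01100011000001, add 1 → 01100011000010 = 6338, so the value is -6338.
(Equivalently: 10046 - 2^14 = 10046 - 16384 = -6338.)

-6338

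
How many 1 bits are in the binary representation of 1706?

1706 = 11010101010
Count the 1s: 1 + 1 + 1 + 1 + 1 + 1 = 6

6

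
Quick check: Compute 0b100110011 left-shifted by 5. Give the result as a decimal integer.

x = 00000100110011
shift left by 5 → 10011001100000 = 9824
(equivalently, 307 × 2^5 = 307 × 32)

9824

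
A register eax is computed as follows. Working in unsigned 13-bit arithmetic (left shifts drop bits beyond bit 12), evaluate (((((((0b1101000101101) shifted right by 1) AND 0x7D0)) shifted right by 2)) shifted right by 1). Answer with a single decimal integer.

0b1101000101101 = 1101000101101
→ shifted right by 1 → 0110100010110 = 3350
0x7D0 = 0011111010000
→ AND → 0010100010000 = 1296
→ shifted right by 2 → 0000101000100 = 324
→ shifted right by 1 → 0000010100010 = 162

162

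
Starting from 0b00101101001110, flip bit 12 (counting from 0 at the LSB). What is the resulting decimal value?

x = 00101101001110
bit 12 is currently 0; toggle it via x ^ (1 << 12) = x ^ 4096
→ 01101101001110 = 6990

6990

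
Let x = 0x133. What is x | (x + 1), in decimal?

311

x = 100110011 = 307
x + 1 = 100110100
OR    = 100110111 = 311
(x | (x + 1) sets the lowest cleared bit.)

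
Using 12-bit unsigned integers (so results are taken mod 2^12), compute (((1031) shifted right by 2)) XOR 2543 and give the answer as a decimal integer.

1031 = 010000000111
→ shifted right by 2 → 000100000001 = 257
2543 = 100111101111
→ XOR → 100011101110 = 2286

2286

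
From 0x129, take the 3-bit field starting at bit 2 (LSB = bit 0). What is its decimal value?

v = 000100101001
Shift right by 2: 0001001010
Mask low 3 bits: 010 = 2

2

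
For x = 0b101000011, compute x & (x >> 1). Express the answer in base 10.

1

x = 101000011 = 323
x>>1 = 010100001
AND  = 000000001 = 1
(x & (x >> 1) has a 1 wherever x has two consecutive 1 bits.)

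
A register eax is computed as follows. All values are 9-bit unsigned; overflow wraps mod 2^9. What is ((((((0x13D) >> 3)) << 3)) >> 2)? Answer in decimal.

78

0x13D = 100111101
→ >> 3 → 000100111 = 39
→ << 3 (mod 2^9) → 100111000 = 312
→ >> 2 → 001001110 = 78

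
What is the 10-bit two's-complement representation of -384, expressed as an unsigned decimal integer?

384 in 10 bits: 0110000000
Invert: 1001111111
Add 1:  1010000000 = 640
(Check: 2^10 - 384 = 1024 - 384 = 640.)

640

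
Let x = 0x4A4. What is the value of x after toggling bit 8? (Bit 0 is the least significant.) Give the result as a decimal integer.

1444

x = 0010010100100
bit 8 is currently 0; toggle it via x ^ (1 << 8) = x ^ 256
→ 0010110100100 = 1444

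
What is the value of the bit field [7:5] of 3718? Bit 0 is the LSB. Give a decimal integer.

v = 111010000110
Shift right by 5: 1110100
Mask low 3 bits: 100 = 4

4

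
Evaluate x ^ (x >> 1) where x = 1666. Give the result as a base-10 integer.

1475

x = 11010000010 = 1666
x>>1 = 01101000001
XOR  = 10111000011 = 1475
(x ^ (x >> 1) gives the standard binary-reflected Gray code of x.)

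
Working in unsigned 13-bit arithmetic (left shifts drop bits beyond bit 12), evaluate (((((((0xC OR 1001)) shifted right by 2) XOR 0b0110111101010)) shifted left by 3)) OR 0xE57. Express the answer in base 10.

3807

0xC = 0000000001100
1001 = 0001111101001
→ OR → 0001111101101 = 1005
→ shifted right by 2 → 0000011111011 = 251
0b0110111101010 = 0110111101010
→ XOR → 0110100010001 = 3345
→ shifted left by 3 (mod 2^13) → 0100010001000 = 2184
0xE57 = 0111001010111
→ OR → 0111011011111 = 3807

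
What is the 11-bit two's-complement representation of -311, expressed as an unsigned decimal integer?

1737

311 in 11 bits: 00100110111
Invert: 11011001000
Add 1:  11011001001 = 1737
(Check: 2^11 - 311 = 2048 - 311 = 1737.)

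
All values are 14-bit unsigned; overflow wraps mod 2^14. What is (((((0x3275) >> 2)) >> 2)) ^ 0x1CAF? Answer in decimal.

0x3275 = 11001001110101
→ >> 2 → 00110010011101 = 3229
→ >> 2 → 00001100100111 = 807
0x1CAF = 01110010101111
→ ^ → 01111110001000 = 8072

8072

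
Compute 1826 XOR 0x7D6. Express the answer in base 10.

244

1826 = 11100100010
0x7D6 = 11111010110
XOR → 00011110100 = 244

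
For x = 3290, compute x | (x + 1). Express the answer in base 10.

x = 110011011010 = 3290
x + 1 = 110011011011
OR    = 110011011011 = 3291
(x | (x + 1) sets the lowest cleared bit.)

3291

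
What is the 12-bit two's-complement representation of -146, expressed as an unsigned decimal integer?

146 in 12 bits: 000010010010
Invert: 111101101101
Add 1:  111101101110 = 3950
(Check: 2^12 - 146 = 4096 - 146 = 3950.)

3950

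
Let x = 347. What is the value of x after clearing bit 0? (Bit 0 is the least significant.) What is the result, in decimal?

346

x = 00101011011
bit 0 is currently 1; clear it via x & ~(1 << 0) = x & ~1
→ 00101011010 = 346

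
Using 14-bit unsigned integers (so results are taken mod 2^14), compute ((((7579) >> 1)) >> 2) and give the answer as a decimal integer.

947

7579 = 01110110011011
→ >> 1 → 00111011001101 = 3789
→ >> 2 → 00001110110011 = 947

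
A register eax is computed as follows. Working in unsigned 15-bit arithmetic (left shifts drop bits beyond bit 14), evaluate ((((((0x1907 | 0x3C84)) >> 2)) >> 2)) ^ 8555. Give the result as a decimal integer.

0x1907 = 001100100000111
0x3C84 = 011110010000100
→ | → 011110110000111 = 15751
→ >> 2 → 000111101100001 = 3937
→ >> 2 → 000001111011000 = 984
8555 = 010000101101011
→ ^ → 010001010110011 = 8883

8883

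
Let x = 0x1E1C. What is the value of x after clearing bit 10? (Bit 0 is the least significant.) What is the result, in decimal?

6684

x = 001111000011100
bit 10 is currently 1; clear it via x & ~(1 << 10) = x & ~1024
→ 001101000011100 = 6684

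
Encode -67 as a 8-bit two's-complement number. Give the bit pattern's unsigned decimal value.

67 in 8 bits: 01000011
Invert: 10111100
Add 1:  10111101 = 189
(Check: 2^8 - 67 = 256 - 67 = 189.)

189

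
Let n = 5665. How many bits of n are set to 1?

5665 = 1011000100001
Count the 1s: 1 + 1 + 1 + 1 + 1 = 5

5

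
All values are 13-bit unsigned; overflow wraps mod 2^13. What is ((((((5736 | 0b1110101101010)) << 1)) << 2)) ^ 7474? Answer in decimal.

1634

5736 = 1011001101000
0b1110101101010 = 1110101101010
→ | → 1111101101010 = 8042
→ << 1 (mod 2^13) → 1111011010100 = 7892
→ << 2 (mod 2^13) → 1101101010000 = 6992
7474 = 1110100110010
→ ^ → 0011001100010 = 1634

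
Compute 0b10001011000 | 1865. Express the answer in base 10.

a = 10001011000
1865 = 11101001001
 OR → 11101011001 = 1881

1881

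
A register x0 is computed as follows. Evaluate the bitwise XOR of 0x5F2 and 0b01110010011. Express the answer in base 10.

0x5F2 = 10111110010
b = 01110010011
XOR → 11001100001 = 1633

1633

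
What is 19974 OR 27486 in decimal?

28510

19974 = 100111000000110
27486 = 110101101011110
 OR → 110111101011110 = 28510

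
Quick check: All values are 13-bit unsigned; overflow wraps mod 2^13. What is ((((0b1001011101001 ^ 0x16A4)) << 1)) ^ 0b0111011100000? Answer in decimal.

0b1001011101001 = 1001011101001
0x16A4 = 1011010100100
→ ^ → 0010001001101 = 1101
→ << 1 (mod 2^13) → 0100010011010 = 2202
0b0111011100000 = 0111011100000
→ ^ → 0011001111010 = 1658

1658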